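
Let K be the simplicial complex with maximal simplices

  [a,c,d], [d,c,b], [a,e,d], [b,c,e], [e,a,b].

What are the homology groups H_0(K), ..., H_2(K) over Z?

Order the vertices as a < b < c < d < e. Listing each simplex with vertices in this order, K has dimension 2 with simplices:

  0-simplices (5): a, b, c, d, e
  1-simplices (10): ab, ac, ad, ae, bc, bd, be, cd, ce, de
  2-simplices (5): abe, acd, ade, bcd, bce

giving chain groups C_0 ≅ Z^5, C_1 ≅ Z^10, C_2 ≅ Z^5.

Boundary ∂_1: C_1 → C_0 is given by ∂[p,q] = [q] − [p]. For instance
  ∂ce = e − c.
As a 5×10 matrix over Z this has rank 4, with invariant factors (1,1,1,1).

Boundary ∂_2: C_2 → C_1 acts by ∂[p,q,r] = [q,r] − [p,r] + [p,q]. For instance
  ∂bcd = cd − bd + bc,
  ∂bce = ce − be + bc.
This gives a 10×5 integer matrix of rank 5; reducing to Smith normal form yields diagonal entries (1,1,1,1,1).

Reading off H_k = ker ∂_k / im ∂_{k+1}:

  H_0: rank C_0 − rank ∂_1 = 5 − 4 = 1, and the invariant factors of ∂_1 are all 1, so H_0 ≅ Z.
  H_1: rank ker ∂_1 − rank ∂_2 = (10 − 4) − 5 = 1, and the invariant factors of ∂_2 are all 1, so H_1 ≅ Z.
  H_2: rank ker ∂_2 − rank ∂_3 = (5 − 5) − 0 = 0, and there is no ∂_3, so H_2 ≅ 0.

(K is a triangulation of the Möbius band.)

H_0 = Z,  H_1 = Z,  H_2 = 0.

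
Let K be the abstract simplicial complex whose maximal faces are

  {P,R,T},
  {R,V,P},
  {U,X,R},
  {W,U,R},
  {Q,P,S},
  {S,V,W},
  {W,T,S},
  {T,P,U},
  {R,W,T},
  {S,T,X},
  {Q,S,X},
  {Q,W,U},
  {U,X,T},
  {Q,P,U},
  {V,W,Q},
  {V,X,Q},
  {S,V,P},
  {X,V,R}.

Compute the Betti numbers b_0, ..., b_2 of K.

b_0 = 1, b_1 = 1, b_2 = 0.

K has 9 vertices, 27 edges, 18 triangles.
rank ∂_0 = 0, rank ∂_1 = 8 ⇒ b_0 = 9 − 0 − 8 = 1; all invariant factors of ∂_1 are 1 so no torsion. So H_0 = Z.
rank ∂_1 = 8, rank ∂_2 = 18 ⇒ b_1 = 27 − 8 − 18 = 1; ∂_2 has invariant factor(s) [2] giving torsion. So H_1 = Z ⊕ Z/2Z.
rank ∂_2 = 18, rank ∂_3 = 0 ⇒ b_2 = 18 − 18 − 0 = 0. So H_2 = 0.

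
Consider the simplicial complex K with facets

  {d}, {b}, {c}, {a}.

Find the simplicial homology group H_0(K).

K has 4 vertices.
rank ∂_0 = 0, rank ∂_1 = 0 ⇒ b_0 = 4 − 0 − 0 = 4. So H_0 ≅ Z^4.

H_0 ≅ Z^4.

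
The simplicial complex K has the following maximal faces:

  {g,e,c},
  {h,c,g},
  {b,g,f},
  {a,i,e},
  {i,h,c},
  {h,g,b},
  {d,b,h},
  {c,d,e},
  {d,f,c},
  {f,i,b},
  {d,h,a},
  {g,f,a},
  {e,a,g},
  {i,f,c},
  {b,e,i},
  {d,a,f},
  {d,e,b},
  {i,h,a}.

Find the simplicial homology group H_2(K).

We work with the vertex ordering a < b < c < d < e < f < g < h < i. The simplices of K, each written with vertices in increasing order, are:

  0-simplices (9): a, b, c, d, e, f, g, h, i
  1-simplices (27): ad, ae, af, ag, ah, ai, bd, be, bf, bg, bh, bi, cd, ce, cf, cg, ch, ci, de, df, dh, eg, ei, fg, fi, gh, hi
  2-simplices (18): adf, adh, aeg, aei, afg, ahi, bde, bdh, bei, bfg, bfi, bgh, cde, cdf, ceg, cfi, cgh, chi

giving chain groups C_0 ≅ Z^9, C_1 ≅ Z^27, C_2 ≅ Z^18.

Boundary ∂_1: C_1 → C_0 sends each edge [p,q] (with p < q) to q − p. For instance
  ∂bg = g − b.
The resulting 9×27 matrix has rank 8, and its Smith normal form has invariant factors (1,1,1,1,1,1,1,1).

∂_2: C_2 → C_1 sends each 2-simplex [p,q,r] to [q,r] − [p,r] + [p,q]. For instance
  ∂cgh = gh − ch + cg,
  ∂chi = hi − ci + ch.
The 27×18 boundary matrix has rank 17 and Smith normal form diag(1,1,1,1,1,1,1,1,1,1,1,1,1,1,1,1,1).

Computing H_k = (kernel of ∂_k) / (image of ∂_{k+1}):

  H_2: rank ker ∂_2 − rank ∂_3 = (18 − 17) − 0 = 1, and there is no ∂_3, so H_2 ≅ Z.

(K is a triangulation of the torus T^2.)

H_2 = Z.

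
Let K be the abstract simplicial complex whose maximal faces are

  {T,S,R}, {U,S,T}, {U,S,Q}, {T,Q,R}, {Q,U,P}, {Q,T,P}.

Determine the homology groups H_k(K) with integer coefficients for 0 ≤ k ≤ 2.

H_0 ≅ Z,  H_1 ≅ Z,  H_2 = 0.

Order the vertices as P < Q < R < S < T < U. Listing each simplex with vertices in this order, K has dimension 2 with simplices:

  0-simplices (6): P, Q, R, S, T, U
  1-simplices (12): PQ, PT, PU, QR, QS, QT, QU, RS, RT, ST, SU, TU
  2-simplices (6): PQT, PQU, QRT, QSU, RST, STU

giving chain groups C_0 ≅ Z^6, C_1 ≅ Z^12, C_2 ≅ Z^6.

∂_1: C_1 → C_0 sends each edge [p,q] (with p < q) to q − p. For instance
  ∂SU = U − S.
As a 6×12 matrix over Z this has rank 5, with invariant factors (1,1,1,1,1).

The boundary map ∂_2: C_2 → C_1 maps a triangle to the signed sum of its edges. For instance
  ∂PQT = QT − PT + PQ,
  ∂QSU = SU − QU + QS.
The resulting 12×6 matrix has rank 6, and its Smith normal form has invariant factors (1,1,1,1,1,1).

Now H_k = ker ∂_k / im ∂_{k+1}, so:

  H_0: rank C_0 − rank ∂_1 = 6 − 5 = 1, and the invariant factors of ∂_1 are all 1, so H_0 = Z.
  H_1: rank ker ∂_1 − rank ∂_2 = (12 − 5) − 6 = 1, and the invariant factors of ∂_2 are all 1, so H_1 = Z.
  H_2: rank ker ∂_2 − rank ∂_3 = (6 − 6) − 0 = 0, and there is no ∂_3, so H_2 = 0.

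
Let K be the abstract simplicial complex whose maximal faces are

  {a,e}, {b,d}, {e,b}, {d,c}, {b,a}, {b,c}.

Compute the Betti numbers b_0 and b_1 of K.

Fix the vertex order a < b < c < d < e and write every simplex with vertices in increasing order. Then dim K = 1 and the simplices of K are:

  0-simplices (5): a, b, c, d, e
  1-simplices (6): ab, ae, bc, bd, be, cd

Hence C_0 ≅ Z^5, C_1 ≅ Z^6.

The boundary map ∂_1: C_1 → C_0 sends each edge [p,q] (with p < q) to q − p. For instance
  ∂ab = b − a.
The 5×6 boundary matrix has rank 4 and Smith normal form diag(1,1,1,1).

Reading off H_k = ker ∂_k / im ∂_{k+1}:

  H_0: rank C_0 − rank ∂_1 = 5 − 4 = 1, and the invariant factors of ∂_1 are all 1, so H_0 = Z.
  H_1: rank ker ∂_1 − rank ∂_2 = (6 − 4) − 0 = 2, and there is no ∂_2, so H_1 = Z^2.

Hence the Betti numbers are b_0 = 1, b_1 = 2.

b_0 = 1, b_1 = 2.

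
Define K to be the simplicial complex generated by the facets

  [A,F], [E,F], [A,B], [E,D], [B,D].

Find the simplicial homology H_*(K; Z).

H_0 ≅ Z,  H_1 ≅ Z.

Fix the vertex order A < B < D < E < F and write every simplex with vertices in increasing order. Then dim K = 1 and the simplices of K are:

  0-simplices (5): A, B, D, E, F
  1-simplices (5): AB, AF, BD, DE, EF

giving chain groups C_0 ≅ Z^5, C_1 ≅ Z^5.

The boundary map ∂_1: C_1 → C_0 is given by ∂[p,q] = [q] − [p].
The 5×5 boundary matrix has rank 4 and Smith normal form diag(1,1,1,1).

Computing H_k = (kernel of ∂_k) / (image of ∂_{k+1}):

  H_0: rank C_0 − rank ∂_1 = 5 − 4 = 1, and the invariant factors of ∂_1 are all 1, so H_0 ≅ Z.
  H_1: rank ker ∂_1 − rank ∂_2 = (5 − 4) − 0 = 1, and there is no ∂_2, so H_1 ≅ Z.

As a check, the Euler characteristic is 5 − 5 = 0, which agrees with 1 − 1 = 0.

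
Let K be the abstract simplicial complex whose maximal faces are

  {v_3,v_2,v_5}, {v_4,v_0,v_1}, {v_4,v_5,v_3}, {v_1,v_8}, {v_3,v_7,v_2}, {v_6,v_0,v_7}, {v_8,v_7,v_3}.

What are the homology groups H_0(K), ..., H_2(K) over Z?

H_0 = Z,  H_1 = Z^2,  H_2 = 0.

Fix the vertex order v_0 < v_1 < v_2 < v_3 < v_4 < v_5 < v_6 < v_7 < v_8 and write every simplex with vertices in increasing order. Then dim K = 2 and the simplices of K are:

  0-simplices (9): [v_0], [v_1], [v_2], [v_3], [v_4], [v_5], [v_6], [v_7], [v_8]
  1-simplices (16): (16 of them)
  2-simplices (6): [v_0,v_1,v_4], [v_0,v_6,v_7], [v_2,v_3,v_5], [v_2,v_3,v_7], [v_3,v_4,v_5], [v_3,v_7,v_8]

giving chain groups C_0 ≅ Z^9, C_1 ≅ Z^16, C_2 ≅ Z^6.

∂_1: C_1 → C_0 maps an edge to its endpoints' difference, ∂[p,q] = q − p. For instance
  ∂[v_0,v_4] = [v_4] − [v_0].
The resulting 9×16 matrix has rank 8, and its Smith normal form has invariant factors (1,1,1,1,1,1,1,1).

∂_2: C_2 → C_1 maps a triangle to the signed sum of its edges. For instance
  ∂[v_2,v_3,v_7] = [v_3,v_7] − [v_2,v_7] + [v_2,v_3],
  ∂[v_2,v_3,v_5] = [v_3,v_5] − [v_2,v_5] + [v_2,v_3].
As a 16×6 matrix over Z this has rank 6, with invariant factors (1,1,1,1,1,1).

Computing H_k = (kernel of ∂_k) / (image of ∂_{k+1}):

  H_0: rank C_0 − rank ∂_1 = 9 − 8 = 1, and the invariant factors of ∂_1 are all 1, so H_0 = Z.
  H_1: rank ker ∂_1 − rank ∂_2 = (16 − 8) − 6 = 2, and the invariant factors of ∂_2 are all 1, so H_1 = Z^2.
  H_2: rank ker ∂_2 − rank ∂_3 = (6 − 6) − 0 = 0, and there is no ∂_3, so H_2 = 0.

As a check, the Euler characteristic is 9 − 16 + 6 = -1, which agrees with 1 − 2 + 0 = -1.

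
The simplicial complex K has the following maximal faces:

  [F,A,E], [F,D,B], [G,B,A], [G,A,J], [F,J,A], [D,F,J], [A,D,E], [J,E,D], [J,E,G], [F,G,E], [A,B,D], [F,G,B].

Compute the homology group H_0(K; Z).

H_0 = Z.

Order the vertices as A < B < D < E < F < G < J. Listing each simplex with vertices in this order, K has dimension 2 with simplices:

  0-simplices (7): A, B, D, E, F, G, J
  1-simplices (18): AB, AD, AE, AF, AG, AJ, BD, BF, BG, DE, DF, DJ, EF, EG, EJ, FG, FJ, GJ
  2-simplices (12): ABD, ABG, ADE, AEF, AFJ, AGJ, BDF, BFG, DEJ, DFJ, EFG, EGJ

Hence C_0 ≅ Z^7, C_1 ≅ Z^18, C_2 ≅ Z^12.

∂_1: C_1 → C_0 sends each edge [p,q] (with p < q) to q − p. For instance
  ∂AB = B − A.
The resulting 7×18 matrix has rank 6, and its Smith normal form has invariant factors (1,1,1,1,1,1).

∂_2: C_2 → C_1 maps a triangle to the signed sum of its edges. For instance
  ∂AGJ = GJ − AJ + AG,
  ∂EGJ = GJ − EJ + EG.
This gives a 18×12 integer matrix of rank 12; reducing to Smith normal form yields diagonal entries (1,1,1,1,1,1,1,1,1,1,1,2).

From H_k ≅ ker(∂_k) / im(∂_{k+1}) we obtain:

  H_0: rank C_0 − rank ∂_1 = 7 − 6 = 1, and the invariant factors of ∂_1 are all 1, so H_0 = Z.

(K is a triangulation of the real projective plane RP^2.)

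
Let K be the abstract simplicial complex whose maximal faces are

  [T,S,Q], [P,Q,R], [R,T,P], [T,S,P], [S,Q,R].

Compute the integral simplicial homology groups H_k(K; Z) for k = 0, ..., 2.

Fix the vertex order P < Q < R < S < T and write every simplex with vertices in increasing order. Then dim K = 2 and the simplices of K are:

  0-simplices (5): P, Q, R, S, T
  1-simplices (10): PQ, PR, PS, PT, QR, QS, QT, RS, RT, ST
  2-simplices (5): PQR, PRT, PST, QRS, QST

Hence C_0 ≅ Z^5, C_1 ≅ Z^10, C_2 ≅ Z^5.

The boundary map ∂_1: C_1 → C_0 sends each edge [p,q] (with p < q) to q − p.
The 5×10 boundary matrix has rank 4 and Smith normal form diag(1,1,1,1).

∂_2: C_2 → C_1 sends each 2-simplex [p,q,r] to [q,r] − [p,r] + [p,q]. For instance
  ∂QRS = RS − QS + QR,
  ∂PRT = RT − PT + PR.
As a 10×5 matrix over Z this has rank 5, with invariant factors (1,1,1,1,1).

Reading off H_k = ker ∂_k / im ∂_{k+1}:

  H_0: rank C_0 − rank ∂_1 = 5 − 4 = 1, and the invariant factors of ∂_1 are all 1, so H_0 = Z.
  H_1: rank ker ∂_1 − rank ∂_2 = (10 − 4) − 5 = 1, and the invariant factors of ∂_2 are all 1, so H_1 = Z.
  H_2: rank ker ∂_2 − rank ∂_3 = (5 − 5) − 0 = 0, and there is no ∂_3, so H_2 = 0.

H_0 = Z,  H_1 = Z,  H_2 = 0.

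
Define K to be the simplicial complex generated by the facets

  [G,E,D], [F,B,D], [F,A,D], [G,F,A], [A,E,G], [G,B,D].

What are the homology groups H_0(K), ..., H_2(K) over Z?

We work with the vertex ordering A < B < D < E < F < G. The simplices of K, each written with vertices in increasing order, are:

  0-simplices (6): A, B, D, E, F, G
  1-simplices (12): AD, AE, AF, AG, BD, BF, BG, DE, DF, DG, EG, FG
  2-simplices (6): ADF, AEG, AFG, BDF, BDG, DEG

so the chain groups are C_0 ≅ Z^6, C_1 ≅ Z^12, C_2 ≅ Z^6.

The boundary map ∂_1: C_1 → C_0 maps an edge to its endpoints' difference, ∂[p,q] = q − p.
The resulting 6×12 matrix has rank 5, and its Smith normal form has invariant factors (1,1,1,1,1).

The boundary map ∂_2: C_2 → C_1 sends each 2-simplex [p,q,r] to [q,r] − [p,r] + [p,q]. For instance
  ∂AEG = EG − AG + AE,
  ∂DEG = EG − DG + DE.
This gives a 12×6 integer matrix of rank 6; reducing to Smith normal form yields diagonal entries (1,1,1,1,1,1).

Reading off H_k = ker ∂_k / im ∂_{k+1}:

  H_0: rank C_0 − rank ∂_1 = 6 − 5 = 1, and the invariant factors of ∂_1 are all 1, so H_0 ≅ Z.
  H_1: rank ker ∂_1 − rank ∂_2 = (12 − 5) − 6 = 1, and the invariant factors of ∂_2 are all 1, so H_1 ≅ Z.
  H_2: rank ker ∂_2 − rank ∂_3 = (6 − 6) − 0 = 0, and there is no ∂_3, so H_2 ≅ 0.

As a check, the Euler characteristic is 6 − 12 + 6 = 0, which agrees with 1 − 1 + 0 = 0.
(K is a triangulation of the cylinder S^1 x I.)

H_0 = Z,  H_1 = Z,  H_2 = 0.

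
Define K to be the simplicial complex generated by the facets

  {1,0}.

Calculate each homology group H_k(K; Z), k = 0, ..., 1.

We work with the vertex ordering 0 < 1. The simplices of K, each written with vertices in increasing order, are:

  0-simplices (2): [0], [1]
  1-simplices (1): [0,1]

giving chain groups C_0 ≅ Z^2, C_1 ≅ Z^1.

∂_1: C_1 → C_0 sends each edge [p,q] (with p < q) to q − p. For instance
  ∂[0,1] = [1] − [0].
As a 2×1 matrix over Z this has rank 1, with invariant factors (1).

From H_k ≅ ker(∂_k) / im(∂_{k+1}) we obtain:

  H_0: rank C_0 − rank ∂_1 = 2 − 1 = 1, and the invariant factors of ∂_1 are all 1, so H_0 ≅ Z.
  H_1: rank ker ∂_1 − rank ∂_2 = (1 − 1) − 0 = 0, and there is no ∂_2, so H_1 ≅ 0.

(K is a triangulation of the 1-simplex.)

H_0 = Z,  H_1 = 0.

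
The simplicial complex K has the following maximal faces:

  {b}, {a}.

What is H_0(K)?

H_0 ≅ Z^2.

Take the total order a < b on the vertex set. Then K (dimension 0) consists of the simplices:

  0-simplices (2): a, b

so the chain groups are C_0 ≅ Z^2.

From H_k ≅ ker(∂_k) / im(∂_{k+1}) we obtain:

  H_0: rank C_0 − rank ∂_1 = 2 − 0 = 2, and there is no ∂_1, so H_0 = Z^2.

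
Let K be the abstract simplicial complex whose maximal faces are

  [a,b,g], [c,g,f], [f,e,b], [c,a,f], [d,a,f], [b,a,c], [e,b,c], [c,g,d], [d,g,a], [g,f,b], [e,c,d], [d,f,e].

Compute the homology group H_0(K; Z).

Fix the vertex order a < b < c < d < e < f < g and write every simplex with vertices in increasing order. Then dim K = 2 and the simplices of K are:

  0-simplices (7): a, b, c, d, e, f, g
  1-simplices (18): ab, ac, ad, af, ag, bc, be, bf, bg, cd, ce, cf, cg, de, df, dg, ef, fg
  2-simplices (12): abc, abg, acf, adf, adg, bce, bef, bfg, cde, cdg, cfg, def

so the chain groups are C_0 ≅ Z^7, C_1 ≅ Z^18, C_2 ≅ Z^12.

Boundary ∂_1: C_1 → C_0 is given by ∂[p,q] = [q] − [p].
The 7×18 boundary matrix has rank 6 and Smith normal form diag(1,1,1,1,1,1).

∂_2: C_2 → C_1 sends each 2-simplex [p,q,r] to [q,r] − [p,r] + [p,q]. For instance
  ∂acf = cf − af + ac,
  ∂adf = df − af + ad.
This gives a 18×12 integer matrix of rank 12; reducing to Smith normal form yields diagonal entries (1,1,1,1,1,1,1,1,1,1,1,2).

Computing H_k = (kernel of ∂_k) / (image of ∂_{k+1}):

  H_0: rank C_0 − rank ∂_1 = 7 − 6 = 1, and the invariant factors of ∂_1 are all 1, so H_0 ≅ Z.

H_0 = Z.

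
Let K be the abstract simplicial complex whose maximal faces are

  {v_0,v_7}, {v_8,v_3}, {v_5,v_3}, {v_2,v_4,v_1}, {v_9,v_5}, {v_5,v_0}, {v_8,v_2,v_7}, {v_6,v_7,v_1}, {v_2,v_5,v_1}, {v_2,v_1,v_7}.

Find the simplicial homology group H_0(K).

K has 10 vertices, 16 edges, 5 triangles.
rank ∂_0 = 0, rank ∂_1 = 9 ⇒ b_0 = 10 − 0 − 9 = 1; all invariant factors of ∂_1 are 1 so no torsion. So H_0 ≅ Z.

H_0 = Z.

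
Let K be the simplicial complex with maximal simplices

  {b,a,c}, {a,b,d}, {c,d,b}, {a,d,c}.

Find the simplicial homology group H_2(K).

H_2 = Z.

Fix the vertex order a < b < c < d and write every simplex with vertices in increasing order. Then dim K = 2 and the simplices of K are:

  0-simplices (4): a, b, c, d
  1-simplices (6): ab, ac, ad, bc, bd, cd
  2-simplices (4): abc, abd, acd, bcd

so the chain groups are C_0 ≅ Z^4, C_1 ≅ Z^6, C_2 ≅ Z^4.

Boundary ∂_1: C_1 → C_0 maps an edge to its endpoints' difference, ∂[p,q] = q − p.
As a 4×6 matrix over Z this has rank 3, with invariant factors (1,1,1).

The boundary map ∂_2: C_2 → C_1 sends each 2-simplex [p,q,r] to [q,r] − [p,r] + [p,q]. For instance
  ∂bcd = cd − bd + bc,
  ∂abc = bc − ac + ab.
This gives a 6×4 integer matrix of rank 3; reducing to Smith normal form yields diagonal entries (1,1,1).

Now H_k = ker ∂_k / im ∂_{k+1}, so:

  H_2: rank ker ∂_2 − rank ∂_3 = (4 − 3) − 0 = 1, and there is no ∂_3, so H_2 = Z.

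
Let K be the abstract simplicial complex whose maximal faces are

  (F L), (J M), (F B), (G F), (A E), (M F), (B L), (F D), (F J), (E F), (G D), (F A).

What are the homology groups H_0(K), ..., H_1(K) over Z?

K has 9 vertices, 12 edges.
rank ∂_0 = 0, rank ∂_1 = 8 ⇒ b_0 = 9 − 0 − 8 = 1; all invariant factors of ∂_1 are 1 so no torsion. So H_0 = Z.
rank ∂_1 = 8, rank ∂_2 = 0 ⇒ b_1 = 12 − 8 − 0 = 4. So H_1 = Z^4.

H_0 ≅ Z,  H_1 ≅ Z^4.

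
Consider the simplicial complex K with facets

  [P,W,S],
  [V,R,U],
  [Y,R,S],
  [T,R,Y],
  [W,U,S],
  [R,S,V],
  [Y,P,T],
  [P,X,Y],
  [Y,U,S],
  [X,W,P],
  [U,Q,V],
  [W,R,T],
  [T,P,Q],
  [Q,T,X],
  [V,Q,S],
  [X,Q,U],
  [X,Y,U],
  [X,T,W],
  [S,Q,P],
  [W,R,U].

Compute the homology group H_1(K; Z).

We work with the vertex ordering P < Q < R < S < T < U < V < W < X < Y. The simplices of K, each written with vertices in increasing order, are:

  0-simplices (10): P, Q, R, S, T, U, V, W, X, Y
  1-simplices (30): PQ, PS, PT, PW, PX, PY, QS, QT, QU, QV, QX, RS, RT, RU, RV, RW, RY, SU, SV, SW, SY, TW, TX, TY, UV, UW, UX, UY, WX, XY
  2-simplices (20): PQS, PQT, PSW, PTY, PWX, PXY, QSV, QTX, QUV, QUX, RSV, RSY, RTW, RTY, RUV, RUW, SUW, SUY, TWX, UXY

Hence C_0 ≅ Z^10, C_1 ≅ Z^30, C_2 ≅ Z^20.

Boundary ∂_1: C_1 → C_0 is given by ∂[p,q] = [q] − [p].
As a 10×30 matrix over Z this has rank 9, with invariant factors (1,1,1,1,1,1,1,1,1).

∂_2: C_2 → C_1 acts by ∂[p,q,r] = [q,r] − [p,r] + [p,q]. For instance
  ∂PQS = QS − PS + PQ,
  ∂PTY = TY − PY + PT.
As a 30×20 matrix over Z this has rank 20, with invariant factors (1,1,1,1,1,1,1,1,1,1,1,1,1,1,1,1,1,1,1,2).

From H_k ≅ ker(∂_k) / im(∂_{k+1}) we obtain:

  H_1: rank ker ∂_1 − rank ∂_2 = (30 − 9) − 20 = 1, and ∂_2 has invariant factor 2 > 1, so H_1 = Z × Z/2.

H_1 ≅ Z × Z/2.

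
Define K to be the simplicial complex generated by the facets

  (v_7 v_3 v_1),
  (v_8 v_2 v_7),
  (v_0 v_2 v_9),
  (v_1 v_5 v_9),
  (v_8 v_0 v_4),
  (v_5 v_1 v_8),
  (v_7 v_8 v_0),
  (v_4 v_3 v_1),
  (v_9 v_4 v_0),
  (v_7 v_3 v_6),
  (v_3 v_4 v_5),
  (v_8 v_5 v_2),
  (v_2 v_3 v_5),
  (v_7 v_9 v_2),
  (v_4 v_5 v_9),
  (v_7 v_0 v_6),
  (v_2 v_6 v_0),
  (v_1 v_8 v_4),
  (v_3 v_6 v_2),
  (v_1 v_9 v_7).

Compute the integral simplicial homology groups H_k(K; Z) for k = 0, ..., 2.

Take the total order v_0 < v_1 < v_2 < v_3 < v_4 < v_5 < v_6 < v_7 < v_8 < v_9 on the vertex set. Then K (dimension 2) consists of the simplices:

  0-simplices (10): [v_0], [v_1], [v_2], [v_3], [v_4], [v_5], [v_6], [v_7], [v_8], [v_9]
  1-simplices (30): (30 of them)
  2-simplices (20): (20 of them)

so the chain groups are C_0 ≅ Z^10, C_1 ≅ Z^30, C_2 ≅ Z^20.

Boundary ∂_1: C_1 → C_0 maps an edge to its endpoints' difference, ∂[p,q] = q − p. For instance
  ∂[v_3,v_7] = [v_7] − [v_3].
This gives a 10×30 integer matrix of rank 9; reducing to Smith normal form yields diagonal entries (1,1,1,1,1,1,1,1,1).

∂_2: C_2 → C_1 maps a triangle to the signed sum of its edges. For instance
  ∂[v_1,v_5,v_8] = [v_5,v_8] − [v_1,v_8] + [v_1,v_5],
  ∂[v_2,v_7,v_8] = [v_7,v_8] − [v_2,v_8] + [v_2,v_7].
The 30×20 boundary matrix has rank 20 and Smith normal form diag(1,1,1,1,1,1,1,1,1,1,1,1,1,1,1,1,1,1,1,2).

From H_k ≅ ker(∂_k) / im(∂_{k+1}) we obtain:

  H_0: rank C_0 − rank ∂_1 = 10 − 9 = 1, and the invariant factors of ∂_1 are all 1, so H_0 ≅ Z.
  H_1: rank ker ∂_1 − rank ∂_2 = (30 − 9) − 20 = 1, and ∂_2 has invariant factor 2 > 1, so H_1 ≅ Z ⊕ Z/2.
  H_2: rank ker ∂_2 − rank ∂_3 = (20 − 20) − 0 = 0, and there is no ∂_3, so H_2 ≅ 0.

H_0 ≅ Z,  H_1 ≅ Z ⊕ Z/2,  H_2 = 0.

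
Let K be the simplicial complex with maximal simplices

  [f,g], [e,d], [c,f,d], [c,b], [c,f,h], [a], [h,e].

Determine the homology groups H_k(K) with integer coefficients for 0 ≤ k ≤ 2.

We work with the vertex ordering a < b < c < d < e < f < g < h. The simplices of K, each written with vertices in increasing order, are:

  0-simplices (8): a, b, c, d, e, f, g, h
  1-simplices (9): bc, cd, cf, ch, de, df, eh, fg, fh
  2-simplices (2): cdf, cfh

giving chain groups C_0 ≅ Z^8, C_1 ≅ Z^9, C_2 ≅ Z^2.

The boundary map ∂_1: C_1 → C_0 sends each edge [p,q] (with p < q) to q − p.
This gives a 8×9 integer matrix of rank 6; reducing to Smith normal form yields diagonal entries (1,1,1,1,1,1).

The boundary map ∂_2: C_2 → C_1 acts by ∂[p,q,r] = [q,r] − [p,r] + [p,q]. For instance
  ∂cdf = df − cf + cd,
  ∂cfh = fh − ch + cf.
As a 9×2 matrix over Z this has rank 2, with invariant factors (1,1).

Computing H_k = (kernel of ∂_k) / (image of ∂_{k+1}):

  H_0: rank C_0 − rank ∂_1 = 8 − 6 = 2, and the invariant factors of ∂_1 are all 1, so H_0 = Z^2.
  H_1: rank ker ∂_1 − rank ∂_2 = (9 − 6) − 2 = 1, and the invariant factors of ∂_2 are all 1, so H_1 = Z.
  H_2: rank ker ∂_2 − rank ∂_3 = (2 − 2) − 0 = 0, and there is no ∂_3, so H_2 = 0.

As a check, the Euler characteristic is 8 − 9 + 2 = 1, which agrees with 2 − 1 + 0 = 1.

H_0 = Z^2,  H_1 = Z,  H_2 = 0.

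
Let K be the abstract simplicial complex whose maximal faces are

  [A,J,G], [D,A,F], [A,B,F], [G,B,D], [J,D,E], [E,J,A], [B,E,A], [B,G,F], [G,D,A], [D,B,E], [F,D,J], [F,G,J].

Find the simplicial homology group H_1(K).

Order the vertices as A < B < D < E < F < G < J. Listing each simplex with vertices in this order, K has dimension 2 with simplices:

  0-simplices (7): A, B, D, E, F, G, J
  1-simplices (18): AB, AD, AE, AF, AG, AJ, BD, BE, BF, BG, DE, DF, DG, DJ, EJ, FG, FJ, GJ
  2-simplices (12): ABE, ABF, ADF, ADG, AEJ, AGJ, BDE, BDG, BFG, DEJ, DFJ, FGJ

giving chain groups C_0 ≅ Z^7, C_1 ≅ Z^18, C_2 ≅ Z^12.

∂_1: C_1 → C_0 sends each edge [p,q] (with p < q) to q − p. For instance
  ∂GJ = J − G.
This gives a 7×18 integer matrix of rank 6; reducing to Smith normal form yields diagonal entries (1,1,1,1,1,1).

∂_2: C_2 → C_1 sends each 2-simplex [p,q,r] to [q,r] − [p,r] + [p,q]. For instance
  ∂ADF = DF − AF + AD,
  ∂BFG = FG − BG + BF.
This gives a 18×12 integer matrix of rank 12; reducing to Smith normal form yields diagonal entries (1,1,1,1,1,1,1,1,1,1,1,2).

Reading off H_k = ker ∂_k / im ∂_{k+1}:

  H_1: rank ker ∂_1 − rank ∂_2 = (18 − 6) − 12 = 0, and ∂_2 has invariant factor 2 > 1, so H_1 = Z_2.

(K is a triangulation of the real projective plane RP^2.)

H_1 ≅ Z_2.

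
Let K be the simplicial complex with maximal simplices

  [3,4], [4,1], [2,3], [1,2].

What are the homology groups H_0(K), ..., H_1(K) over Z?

Take the total order 1 < 2 < 3 < 4 on the vertex set. Then K (dimension 1) consists of the simplices:

  0-simplices (4): [1], [2], [3], [4]
  1-simplices (4): [1,2], [1,4], [2,3], [3,4]

giving chain groups C_0 ≅ Z^4, C_1 ≅ Z^4.

∂_1: C_1 → C_0 maps an edge to its endpoints' difference, ∂[p,q] = q − p.
As a 4×4 matrix over Z this has rank 3, with invariant factors (1,1,1).

Reading off H_k = ker ∂_k / im ∂_{k+1}:

  H_0: rank C_0 − rank ∂_1 = 4 − 3 = 1, and the invariant factors of ∂_1 are all 1, so H_0 = Z.
  H_1: rank ker ∂_1 − rank ∂_2 = (4 − 3) − 0 = 1, and there is no ∂_2, so H_1 = Z.

H_0 ≅ Z,  H_1 ≅ Z.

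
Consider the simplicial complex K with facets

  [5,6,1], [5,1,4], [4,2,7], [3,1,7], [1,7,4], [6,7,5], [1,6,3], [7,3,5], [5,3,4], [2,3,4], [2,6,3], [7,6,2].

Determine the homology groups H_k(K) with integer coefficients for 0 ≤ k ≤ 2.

H_0 = Z,  H_1 = Z/2,  H_2 = 0.

Fix the vertex order 1 < 2 < 3 < 4 < 5 < 6 < 7 and write every simplex with vertices in increasing order. Then dim K = 2 and the simplices of K are:

  0-simplices (7): [1], [2], [3], [4], [5], [6], [7]
  1-simplices (18): [1,3], [1,4], [1,5], [1,6], [1,7], [2,3], [2,4], [2,6], [2,7], [3,4], [3,5], [3,6], [3,7], [4,5], [4,7], [5,6], [5,7], [6,7]
  2-simplices (12): [1,3,6], [1,3,7], [1,4,5], [1,4,7], [1,5,6], [2,3,4], [2,3,6], [2,4,7], [2,6,7], [3,4,5], [3,5,7], [5,6,7]

so the chain groups are C_0 ≅ Z^7, C_1 ≅ Z^18, C_2 ≅ Z^12.

∂_1: C_1 → C_0 maps an edge to its endpoints' difference, ∂[p,q] = q − p. For instance
  ∂[1,3] = [3] − [1].
This gives a 7×18 integer matrix of rank 6; reducing to Smith normal form yields diagonal entries (1,1,1,1,1,1).

The boundary map ∂_2: C_2 → C_1 sends each 2-simplex [p,q,r] to [q,r] − [p,r] + [p,q]. For instance
  ∂[1,3,6] = [3,6] − [1,6] + [1,3],
  ∂[2,6,7] = [6,7] − [2,7] + [2,6].
This gives a 18×12 integer matrix of rank 12; reducing to Smith normal form yields diagonal entries (1,1,1,1,1,1,1,1,1,1,1,2).

Computing H_k = (kernel of ∂_k) / (image of ∂_{k+1}):

  H_0: rank C_0 − rank ∂_1 = 7 − 6 = 1, and the invariant factors of ∂_1 are all 1, so H_0 = Z.
  H_1: rank ker ∂_1 − rank ∂_2 = (18 − 6) − 12 = 0, and ∂_2 has invariant factor 2 > 1, so H_1 = Z/2.
  H_2: rank ker ∂_2 − rank ∂_3 = (12 − 12) − 0 = 0, and there is no ∂_3, so H_2 = 0.

As a check, the Euler characteristic is 7 − 18 + 12 = 1, which agrees with 1 − 0 + 0 = 1.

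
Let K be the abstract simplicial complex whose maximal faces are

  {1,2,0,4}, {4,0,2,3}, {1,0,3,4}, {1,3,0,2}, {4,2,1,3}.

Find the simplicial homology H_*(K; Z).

Fix the vertex order 0 < 1 < 2 < 3 < 4 and write every simplex with vertices in increasing order. Then dim K = 3 and the simplices of K are:

  0-simplices (5): [0], [1], [2], [3], [4]
  1-simplices (10): [0,1], [0,2], [0,3], [0,4], [1,2], [1,3], [1,4], [2,3], [2,4], [3,4]
  2-simplices (10): [0,1,2], [0,1,3], [0,1,4], [0,2,3], [0,2,4], [0,3,4], [1,2,3], [1,2,4], [1,3,4], [2,3,4]
  3-simplices (5): [0,1,2,3], [0,1,2,4], [0,1,3,4], [0,2,3,4], [1,2,3,4]

so the chain groups are C_0 ≅ Z^5, C_1 ≅ Z^10, C_2 ≅ Z^10, C_3 ≅ Z^5.

Boundary ∂_1: C_1 → C_0 maps an edge to its endpoints' difference, ∂[p,q] = q − p.
This gives a 5×10 integer matrix of rank 4; reducing to Smith normal form yields diagonal entries (1,1,1,1).

∂_2: C_2 → C_1 maps a triangle to the signed sum of its edges. For instance
  ∂[2,3,4] = [3,4] − [2,4] + [2,3],
  ∂[0,1,2] = [1,2] − [0,2] + [0,1].
This gives a 10×10 integer matrix of rank 6; reducing to Smith normal form yields diagonal entries (1,1,1,1,1,1).

∂_3: C_3 → C_2 sends each 3-simplex σ to the alternating sum Σ_i (−1)^i (σ with its i-th vertex removed). For instance
  ∂[0,1,3,4] = [1,3,4] − [0,3,4] + [0,1,4] − [0,1,3],
  ∂[1,2,3,4] = [2,3,4] − [1,3,4] + [1,2,4] − [1,2,3].
The 10×5 boundary matrix has rank 4 and Smith normal form diag(1,1,1,1).

Now H_k = ker ∂_k / im ∂_{k+1}, so:

  H_0: rank C_0 − rank ∂_1 = 5 − 4 = 1, and the invariant factors of ∂_1 are all 1, so H_0 = Z.
  H_1: rank ker ∂_1 − rank ∂_2 = (10 − 4) − 6 = 0, and the invariant factors of ∂_2 are all 1, so H_1 = 0.
  H_2: rank ker ∂_2 − rank ∂_3 = (10 − 6) − 4 = 0, and the invariant factors of ∂_3 are all 1, so H_2 = 0.
  H_3: rank ker ∂_3 − rank ∂_4 = (5 − 4) − 0 = 1, and there is no ∂_4, so H_3 = Z.

(K is a triangulation of the 3-sphere S^3.)

H_0 ≅ Z,  H_1 = 0,  H_2 = 0,  H_3 ≅ Z.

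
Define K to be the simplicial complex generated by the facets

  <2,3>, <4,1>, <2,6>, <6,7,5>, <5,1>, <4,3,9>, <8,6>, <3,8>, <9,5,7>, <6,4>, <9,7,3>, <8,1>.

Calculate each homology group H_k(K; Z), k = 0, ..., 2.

Take the total order 1 < 2 < 3 < 4 < 5 < 6 < 7 < 8 < 9 on the vertex set. Then K (dimension 2) consists of the simplices:

  0-simplices (9): [1], [2], [3], [4], [5], [6], [7], [8], [9]
  1-simplices (17): [1,4], [1,5], [1,8], [2,3], [2,6], [3,4], [3,7], [3,8], [3,9], [4,6], [4,9], [5,6], [5,7], [5,9], [6,7], [6,8], [7,9]
  2-simplices (4): [3,4,9], [3,7,9], [5,6,7], [5,7,9]

so the chain groups are C_0 ≅ Z^9, C_1 ≅ Z^17, C_2 ≅ Z^4.

∂_1: C_1 → C_0 maps an edge to its endpoints' difference, ∂[p,q] = q − p. For instance
  ∂[3,7] = [7] − [3].
This gives a 9×17 integer matrix of rank 8; reducing to Smith normal form yields diagonal entries (1,1,1,1,1,1,1,1).

∂_2: C_2 → C_1 maps a triangle to the signed sum of its edges. For instance
  ∂[3,7,9] = [7,9] − [3,9] + [3,7],
  ∂[5,6,7] = [6,7] − [5,7] + [5,6].
The 17×4 boundary matrix has rank 4 and Smith normal form diag(1,1,1,1).

Now H_k = ker ∂_k / im ∂_{k+1}, so:

  H_0: rank C_0 − rank ∂_1 = 9 − 8 = 1, and the invariant factors of ∂_1 are all 1, so H_0 ≅ Z.
  H_1: rank ker ∂_1 − rank ∂_2 = (17 − 8) − 4 = 5, and the invariant factors of ∂_2 are all 1, so H_1 ≅ Z^5.
  H_2: rank ker ∂_2 − rank ∂_3 = (4 − 4) − 0 = 0, and there is no ∂_3, so H_2 ≅ 0.

As a check, the Euler characteristic is 9 − 17 + 4 = -4, which agrees with 1 − 5 + 0 = -4.

H_0 = Z,  H_1 = Z^5,  H_2 = 0.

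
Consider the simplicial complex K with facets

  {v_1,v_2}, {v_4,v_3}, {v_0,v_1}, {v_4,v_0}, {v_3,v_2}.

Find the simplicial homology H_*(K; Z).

Take the total order v_0 < v_1 < v_2 < v_3 < v_4 on the vertex set. Then K (dimension 1) consists of the simplices:

  0-simplices (5): [v_0], [v_1], [v_2], [v_3], [v_4]
  1-simplices (5): [v_0,v_1], [v_0,v_4], [v_1,v_2], [v_2,v_3], [v_3,v_4]

so the chain groups are C_0 ≅ Z^5, C_1 ≅ Z^5.

The boundary map ∂_1: C_1 → C_0 maps an edge to its endpoints' difference, ∂[p,q] = q − p. For instance
  ∂[v_3,v_4] = [v_4] − [v_3].
The 5×5 boundary matrix has rank 4 and Smith normal form diag(1,1,1,1).

From H_k ≅ ker(∂_k) / im(∂_{k+1}) we obtain:

  H_0: rank C_0 − rank ∂_1 = 5 − 4 = 1, and the invariant factors of ∂_1 are all 1, so H_0 = Z.
  H_1: rank ker ∂_1 − rank ∂_2 = (5 − 4) − 0 = 1, and there is no ∂_2, so H_1 = Z.

H_0 ≅ Z,  H_1 ≅ Z.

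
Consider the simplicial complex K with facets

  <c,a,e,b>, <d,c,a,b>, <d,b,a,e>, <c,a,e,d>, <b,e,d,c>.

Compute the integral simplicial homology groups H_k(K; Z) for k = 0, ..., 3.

Fix the vertex order a < b < c < d < e and write every simplex with vertices in increasing order. Then dim K = 3 and the simplices of K are:

  0-simplices (5): a, b, c, d, e
  1-simplices (10): ab, ac, ad, ae, bc, bd, be, cd, ce, de
  2-simplices (10): abc, abd, abe, acd, ace, ade, bcd, bce, bde, cde
  3-simplices (5): abcd, abce, abde, acde, bcde

so the chain groups are C_0 ≅ Z^5, C_1 ≅ Z^10, C_2 ≅ Z^10, C_3 ≅ Z^5.

Boundary ∂_1: C_1 → C_0 is given by ∂[p,q] = [q] − [p]. For instance
  ∂ad = d − a.
The resulting 5×10 matrix has rank 4, and its Smith normal form has invariant factors (1,1,1,1).

Boundary ∂_2: C_2 → C_1 maps a triangle to the signed sum of its edges. For instance
  ∂abd = bd − ad + ab,
  ∂acd = cd − ad + ac.
This gives a 10×10 integer matrix of rank 6; reducing to Smith normal form yields diagonal entries (1,1,1,1,1,1).

Boundary ∂_3: C_3 → C_2 sends each 3-simplex σ to the alternating sum Σ_i (−1)^i (σ with its i-th vertex removed). For instance
  ∂abcd = bcd − acd + abd − abc,
  ∂bcde = cde − bde + bce − bcd.
The resulting 10×5 matrix has rank 4, and its Smith normal form has invariant factors (1,1,1,1).

Reading off H_k = ker ∂_k / im ∂_{k+1}:

  H_0: rank C_0 − rank ∂_1 = 5 − 4 = 1, and the invariant factors of ∂_1 are all 1, so H_0 ≅ Z.
  H_1: rank ker ∂_1 − rank ∂_2 = (10 − 4) − 6 = 0, and the invariant factors of ∂_2 are all 1, so H_1 ≅ 0.
  H_2: rank ker ∂_2 − rank ∂_3 = (10 − 6) − 4 = 0, and the invariant factors of ∂_3 are all 1, so H_2 ≅ 0.
  H_3: rank ker ∂_3 − rank ∂_4 = (5 − 4) − 0 = 1, and there is no ∂_4, so H_3 ≅ Z.

H_0 ≅ Z,  H_1 = 0,  H_2 = 0,  H_3 ≅ Z.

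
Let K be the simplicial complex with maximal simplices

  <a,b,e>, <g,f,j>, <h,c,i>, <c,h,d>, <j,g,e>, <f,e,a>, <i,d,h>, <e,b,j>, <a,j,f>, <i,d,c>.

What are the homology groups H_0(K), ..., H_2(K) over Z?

H_0 = Z^2,  H_1 = Z,  H_2 = Z.

Take the total order a < b < c < d < e < f < g < h < i < j on the vertex set. Then K (dimension 2) consists of the simplices:

  0-simplices (10): a, b, c, d, e, f, g, h, i, j
  1-simplices (18): ab, ae, af, aj, be, bj, cd, ch, ci, dh, di, ef, eg, ej, fg, fj, gj, hi
  2-simplices (10): abe, aef, afj, bej, cdh, cdi, chi, dhi, egj, fgj

so the chain groups are C_0 ≅ Z^10, C_1 ≅ Z^18, C_2 ≅ Z^10.

Boundary ∂_1: C_1 → C_0 is given by ∂[p,q] = [q] − [p].
The 10×18 boundary matrix has rank 8 and Smith normal form diag(1,1,1,1,1,1,1,1).

∂_2: C_2 → C_1 acts by ∂[p,q,r] = [q,r] − [p,r] + [p,q]. For instance
  ∂cdi = di − ci + cd,
  ∂cdh = dh − ch + cd.
The resulting 18×10 matrix has rank 9, and its Smith normal form has invariant factors (1,1,1,1,1,1,1,1,1).

Now H_k = ker ∂_k / im ∂_{k+1}, so:

  H_0: rank C_0 − rank ∂_1 = 10 − 8 = 2, and the invariant factors of ∂_1 are all 1, so H_0 ≅ Z^2.
  H_1: rank ker ∂_1 − rank ∂_2 = (18 − 8) − 9 = 1, and the invariant factors of ∂_2 are all 1, so H_1 ≅ Z.
  H_2: rank ker ∂_2 − rank ∂_3 = (10 − 9) − 0 = 1, and there is no ∂_3, so H_2 ≅ Z.

(K is a triangulation of the disjoint union of the cylinder S^1 x I and the 2-sphere S^2.)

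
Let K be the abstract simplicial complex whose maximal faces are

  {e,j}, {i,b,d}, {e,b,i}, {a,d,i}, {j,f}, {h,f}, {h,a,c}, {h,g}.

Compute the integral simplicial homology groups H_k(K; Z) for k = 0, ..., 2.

H_0 ≅ Z,  H_1 ≅ Z,  H_2 = 0.

Take the total order a < b < c < d < e < f < g < h < i < j on the vertex set. Then K (dimension 2) consists of the simplices:

  0-simplices (10): a, b, c, d, e, f, g, h, i, j
  1-simplices (14): ac, ad, ah, ai, bd, be, bi, ch, di, ei, ej, fh, fj, gh
  2-simplices (4): ach, adi, bdi, bei

so the chain groups are C_0 ≅ Z^10, C_1 ≅ Z^14, C_2 ≅ Z^4.

∂_1: C_1 → C_0 maps an edge to its endpoints' difference, ∂[p,q] = q − p. For instance
  ∂ei = i − e.
This gives a 10×14 integer matrix of rank 9; reducing to Smith normal form yields diagonal entries (1,1,1,1,1,1,1,1,1).

The boundary map ∂_2: C_2 → C_1 maps a triangle to the signed sum of its edges. For instance
  ∂adi = di − ai + ad,
  ∂bei = ei − bi + be.
As a 14×4 matrix over Z this has rank 4, with invariant factors (1,1,1,1).

Now H_k = ker ∂_k / im ∂_{k+1}, so:

  H_0: rank C_0 − rank ∂_1 = 10 − 9 = 1, and the invariant factors of ∂_1 are all 1, so H_0 = Z.
  H_1: rank ker ∂_1 − rank ∂_2 = (14 − 9) − 4 = 1, and the invariant factors of ∂_2 are all 1, so H_1 = Z.
  H_2: rank ker ∂_2 − rank ∂_3 = (4 − 4) − 0 = 0, and there is no ∂_3, so H_2 = 0.

As a check, the Euler characteristic is 10 − 14 + 4 = 0, which agrees with 1 − 1 + 0 = 0.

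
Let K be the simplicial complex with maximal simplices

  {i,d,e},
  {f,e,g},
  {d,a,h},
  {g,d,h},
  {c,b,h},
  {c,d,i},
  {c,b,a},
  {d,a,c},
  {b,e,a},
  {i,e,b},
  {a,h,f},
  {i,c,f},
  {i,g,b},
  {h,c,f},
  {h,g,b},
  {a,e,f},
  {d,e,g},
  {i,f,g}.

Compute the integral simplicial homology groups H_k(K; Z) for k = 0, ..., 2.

Order the vertices as a < b < c < d < e < f < g < h < i. Listing each simplex with vertices in this order, K has dimension 2 with simplices:

  0-simplices (9): a, b, c, d, e, f, g, h, i
  1-simplices (27): ab, ac, ad, ae, af, ah, bc, be, bg, bh, bi, cd, cf, ch, ci, de, dg, dh, di, ef, eg, ei, fg, fh, fi, gh, gi
  2-simplices (18): abc, abe, acd, adh, aef, afh, bch, bei, bgh, bgi, cdi, cfh, cfi, deg, dei, dgh, efg, fgi

Hence C_0 ≅ Z^9, C_1 ≅ Z^27, C_2 ≅ Z^18.

∂_1: C_1 → C_0 maps an edge to its endpoints' difference, ∂[p,q] = q − p. For instance
  ∂ef = f − e.
The resulting 9×27 matrix has rank 8, and its Smith normal form has invariant factors (1,1,1,1,1,1,1,1).

Boundary ∂_2: C_2 → C_1 sends each 2-simplex [p,q,r] to [q,r] − [p,r] + [p,q]. For instance
  ∂aef = ef − af + ae,
  ∂cdi = di − ci + cd.
As a 27×18 matrix over Z this has rank 18, with invariant factors (1,1,1,1,1,1,1,1,1,1,1,1,1,1,1,1,1,2).

From H_k ≅ ker(∂_k) / im(∂_{k+1}) we obtain:

  H_0: rank C_0 − rank ∂_1 = 9 − 8 = 1, and the invariant factors of ∂_1 are all 1, so H_0 = Z.
  H_1: rank ker ∂_1 − rank ∂_2 = (27 − 8) − 18 = 1, and ∂_2 has invariant factor 2 > 1, so H_1 = Z ⊕ Z/2.
  H_2: rank ker ∂_2 − rank ∂_3 = (18 − 18) − 0 = 0, and there is no ∂_3, so H_2 = 0.

As a check, the Euler characteristic is 9 − 27 + 18 = 0, which agrees with 1 − 1 + 0 = 0.

H_0 ≅ Z,  H_1 ≅ Z ⊕ Z/2,  H_2 = 0.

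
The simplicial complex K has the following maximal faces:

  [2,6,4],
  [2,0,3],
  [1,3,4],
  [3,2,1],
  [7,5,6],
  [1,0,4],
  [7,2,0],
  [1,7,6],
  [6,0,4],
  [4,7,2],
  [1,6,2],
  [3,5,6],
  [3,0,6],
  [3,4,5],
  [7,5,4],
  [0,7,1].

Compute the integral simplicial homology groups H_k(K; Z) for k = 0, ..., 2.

H_0 ≅ Z,  H_1 ≅ Z^2,  H_2 ≅ Z.

Take the total order 0 < 1 < 2 < 3 < 4 < 5 < 6 < 7 on the vertex set. Then K (dimension 2) consists of the simplices:

  0-simplices (8): [0], [1], [2], [3], [4], [5], [6], [7]
  1-simplices (24): (24 of them)
  2-simplices (16): [0,1,4], [0,1,7], [0,2,3], [0,2,7], [0,3,6], [0,4,6], [1,2,3], [1,2,6], [1,3,4], [1,6,7], [2,4,6], [2,4,7], [3,4,5], [3,5,6], [4,5,7], [5,6,7]

so the chain groups are C_0 ≅ Z^8, C_1 ≅ Z^24, C_2 ≅ Z^16.

Boundary ∂_1: C_1 → C_0 maps an edge to its endpoints' difference, ∂[p,q] = q − p. For instance
  ∂[0,2] = [2] − [0].
As a 8×24 matrix over Z this has rank 7, with invariant factors (1,1,1,1,1,1,1).

Boundary ∂_2: C_2 → C_1 acts by ∂[p,q,r] = [q,r] − [p,r] + [p,q]. For instance
  ∂[0,3,6] = [3,6] − [0,6] + [0,3],
  ∂[0,1,7] = [1,7] − [0,7] + [0,1].
As a 24×16 matrix over Z this has rank 15, with invariant factors (1,1,1,1,1,1,1,1,1,1,1,1,1,1,1).

From H_k ≅ ker(∂_k) / im(∂_{k+1}) we obtain:

  H_0: rank C_0 − rank ∂_1 = 8 − 7 = 1, and the invariant factors of ∂_1 are all 1, so H_0 ≅ Z.
  H_1: rank ker ∂_1 − rank ∂_2 = (24 − 7) − 15 = 2, and the invariant factors of ∂_2 are all 1, so H_1 ≅ Z^2.
  H_2: rank ker ∂_2 − rank ∂_3 = (16 − 15) − 0 = 1, and there is no ∂_3, so H_2 ≅ Z.

(K is a triangulation of the torus T^2.)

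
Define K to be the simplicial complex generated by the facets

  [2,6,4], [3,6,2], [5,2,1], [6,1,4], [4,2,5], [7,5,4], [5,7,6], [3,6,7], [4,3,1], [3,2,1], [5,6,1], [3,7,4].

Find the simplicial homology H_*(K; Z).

Fix the vertex order 1 < 2 < 3 < 4 < 5 < 6 < 7 and write every simplex with vertices in increasing order. Then dim K = 2 and the simplices of K are:

  0-simplices (7): [1], [2], [3], [4], [5], [6], [7]
  1-simplices (18): [1,2], [1,3], [1,4], [1,5], [1,6], [2,3], [2,4], [2,5], [2,6], [3,4], [3,6], [3,7], [4,5], [4,6], [4,7], [5,6], [5,7], [6,7]
  2-simplices (12): [1,2,3], [1,2,5], [1,3,4], [1,4,6], [1,5,6], [2,3,6], [2,4,5], [2,4,6], [3,4,7], [3,6,7], [4,5,7], [5,6,7]

so the chain groups are C_0 ≅ Z^7, C_1 ≅ Z^18, C_2 ≅ Z^12.

∂_1: C_1 → C_0 maps an edge to its endpoints' difference, ∂[p,q] = q − p. For instance
  ∂[5,6] = [6] − [5].
This gives a 7×18 integer matrix of rank 6; reducing to Smith normal form yields diagonal entries (1,1,1,1,1,1).

The boundary map ∂_2: C_2 → C_1 acts by ∂[p,q,r] = [q,r] − [p,r] + [p,q]. For instance
  ∂[1,3,4] = [3,4] − [1,4] + [1,3],
  ∂[3,6,7] = [6,7] − [3,7] + [3,6].
The 18×12 boundary matrix has rank 12 and Smith normal form diag(1,1,1,1,1,1,1,1,1,1,1,2).

Now H_k = ker ∂_k / im ∂_{k+1}, so:

  H_0: rank C_0 − rank ∂_1 = 7 − 6 = 1, and the invariant factors of ∂_1 are all 1, so H_0 = Z.
  H_1: rank ker ∂_1 − rank ∂_2 = (18 − 6) − 12 = 0, and ∂_2 has invariant factor 2 > 1, so H_1 = Z/2Z.
  H_2: rank ker ∂_2 − rank ∂_3 = (12 − 12) − 0 = 0, and there is no ∂_3, so H_2 = 0.

H_0 = Z,  H_1 = Z/2Z,  H_2 = 0.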